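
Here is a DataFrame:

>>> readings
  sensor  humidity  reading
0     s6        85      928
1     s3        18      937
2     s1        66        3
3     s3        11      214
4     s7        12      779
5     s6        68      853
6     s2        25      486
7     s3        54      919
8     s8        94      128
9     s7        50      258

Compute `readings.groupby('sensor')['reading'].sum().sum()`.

group by sensor, sum of reading:
sensor
s1       3
s2     486
s3    2070
s6    1781
s7    1037
s8     128
Name: reading, dtype: int64

5505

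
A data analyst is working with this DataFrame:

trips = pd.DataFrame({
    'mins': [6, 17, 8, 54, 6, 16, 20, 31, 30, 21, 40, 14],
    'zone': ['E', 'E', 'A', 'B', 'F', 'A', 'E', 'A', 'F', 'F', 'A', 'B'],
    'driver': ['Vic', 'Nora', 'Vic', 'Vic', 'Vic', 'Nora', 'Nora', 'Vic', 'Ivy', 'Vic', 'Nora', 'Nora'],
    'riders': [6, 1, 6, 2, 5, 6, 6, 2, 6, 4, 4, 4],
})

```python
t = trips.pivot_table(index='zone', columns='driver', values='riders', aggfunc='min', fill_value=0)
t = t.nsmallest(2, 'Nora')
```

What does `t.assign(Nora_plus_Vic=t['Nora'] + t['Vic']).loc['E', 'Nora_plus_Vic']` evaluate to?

7

pivot: rows=zone, cols=driver, min(riders):
driver  Ivy  Nora  Vic
zone                  
A         0     4    2
B         0     4    2
E         0     1    6
F         6     0    4
take 2 rows with smallest Nora:
driver  Ivy  Nora  Vic
zone                  
F         6     0    4
E         0     1    6
add column Nora_plus_Vic = t['Nora'] + t['Vic']:
driver  Ivy  Nora  Vic  Nora_plus_Vic
zone                                 
F         6     0    4              4
E         0     1    6              7
value at row 'E', column 'Nora_plus_Vic' → 7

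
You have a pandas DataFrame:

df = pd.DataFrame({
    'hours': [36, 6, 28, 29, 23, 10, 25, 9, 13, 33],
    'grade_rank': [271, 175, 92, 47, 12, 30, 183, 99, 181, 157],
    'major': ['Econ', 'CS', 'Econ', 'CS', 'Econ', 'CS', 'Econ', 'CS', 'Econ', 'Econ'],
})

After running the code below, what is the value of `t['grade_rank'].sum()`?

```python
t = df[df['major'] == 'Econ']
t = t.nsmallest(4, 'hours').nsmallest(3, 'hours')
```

376

filter rows where major == 'Econ':
   hours  grade_rank major
0     36         271  Econ
2     28          92  Econ
4     23          12  Econ
6     25         183  Econ
8     13         181  Econ
9     33         157  Econ
take 4 rows with smallest hours:
   hours  grade_rank major
8     13         181  Econ
4     23          12  Econ
6     25         183  Econ
2     28          92  Econ
take 3 rows with smallest hours:
   hours  grade_rank major
8     13         181  Econ
4     23          12  Econ
6     25         183  Econ
The sum of column 'grade_rank' is 376.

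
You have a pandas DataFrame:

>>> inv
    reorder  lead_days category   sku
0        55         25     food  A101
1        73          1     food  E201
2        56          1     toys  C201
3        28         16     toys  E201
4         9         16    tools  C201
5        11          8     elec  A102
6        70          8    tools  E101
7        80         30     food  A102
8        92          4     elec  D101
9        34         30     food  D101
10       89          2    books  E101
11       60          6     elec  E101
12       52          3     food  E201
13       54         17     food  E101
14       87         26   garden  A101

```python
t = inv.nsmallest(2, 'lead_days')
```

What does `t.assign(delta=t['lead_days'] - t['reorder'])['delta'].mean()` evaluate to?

take 2 rows with smallest lead_days:
   reorder  lead_days category   sku
1       73          1     food  E201
2       56          1     toys  C201
add column delta = t['lead_days'] - t['reorder']:
   reorder  lead_days category   sku  delta
1       73          1     food  E201    -72
2       56          1     toys  C201    -55
Finally, mean of column 'delta' = -63.5.

-63.5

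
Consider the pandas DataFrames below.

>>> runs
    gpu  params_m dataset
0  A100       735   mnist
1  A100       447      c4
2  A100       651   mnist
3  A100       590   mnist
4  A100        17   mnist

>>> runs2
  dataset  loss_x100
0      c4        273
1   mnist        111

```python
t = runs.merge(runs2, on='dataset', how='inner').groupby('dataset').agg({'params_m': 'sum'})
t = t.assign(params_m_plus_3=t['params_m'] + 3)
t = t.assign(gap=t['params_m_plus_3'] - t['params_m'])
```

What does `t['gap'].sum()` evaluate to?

6

merge on 'dataset' (how='inner') → 5 rows:
    gpu  params_m dataset  loss_x100
0  A100       735   mnist        111
1  A100       447      c4        273
2  A100       651   mnist        111
3  A100       590   mnist        111
4  A100        17   mnist        111
group by dataset, sum of params_m:
         params_m
dataset          
c4            447
mnist        1993
add column params_m_plus_3 = t['params_m'] + 3:
         params_m  params_m_plus_3
dataset                           
c4            447              450
mnist        1993             1996
add column gap = t['params_m_plus_3'] - t['params_m']:
         params_m  params_m_plus_3  gap
dataset                                
c4            447              450    3
mnist        1993             1996    3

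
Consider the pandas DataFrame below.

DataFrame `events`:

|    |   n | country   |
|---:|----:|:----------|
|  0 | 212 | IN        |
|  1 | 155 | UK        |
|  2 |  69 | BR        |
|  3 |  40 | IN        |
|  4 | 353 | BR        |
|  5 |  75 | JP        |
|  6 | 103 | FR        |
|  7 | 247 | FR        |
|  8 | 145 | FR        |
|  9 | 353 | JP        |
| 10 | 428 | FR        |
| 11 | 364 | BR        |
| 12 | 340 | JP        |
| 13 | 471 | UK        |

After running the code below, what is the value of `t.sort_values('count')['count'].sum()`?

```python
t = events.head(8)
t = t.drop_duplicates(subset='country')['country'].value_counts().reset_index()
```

take first 8 rows:
     n country
0  212      IN
1  155      UK
2   69      BR
3   40      IN
4  353      BR
5   75      JP
6  103      FR
7  247      FR
drop duplicate country (keep=first):
     n country
0  212      IN
1  155      UK
2   69      BR
5   75      JP
6  103      FR
value_counts of country:
country
IN    1
UK    1
BR    1
JP    1
FR    1
Name: count, dtype: int64
reset_index():
  country  count
0      IN      1
1      UK      1
2      BR      1
3      JP      1
4      FR      1
sort by count:
  country  count
0      IN      1
1      UK      1
2      BR      1
3      JP      1
4      FR      1
Reading off the sum of column 'count', we get 5.

5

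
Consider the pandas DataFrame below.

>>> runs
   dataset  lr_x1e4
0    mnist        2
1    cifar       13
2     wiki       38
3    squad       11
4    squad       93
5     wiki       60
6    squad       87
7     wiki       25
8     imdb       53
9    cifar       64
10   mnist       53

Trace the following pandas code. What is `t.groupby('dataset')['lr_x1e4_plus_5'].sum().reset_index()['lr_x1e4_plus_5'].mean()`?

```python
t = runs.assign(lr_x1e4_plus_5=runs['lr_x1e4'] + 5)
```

add column lr_x1e4_plus_5 = runs['lr_x1e4'] + 5:
   dataset  lr_x1e4  lr_x1e4_plus_5
0    mnist        2               7
1    cifar       13              18
2     wiki       38              43
3    squad       11              16
4    squad       93              98
5     wiki       60              65
6    squad       87              92
7     wiki       25              30
8     imdb       53              58
9    cifar       64              69
10   mnist       53              58
group by dataset, sum of lr_x1e4_plus_5:
dataset
cifar     87
imdb      58
mnist     65
squad    206
wiki     138
Name: lr_x1e4_plus_5, dtype: int64
reset_index():
  dataset  lr_x1e4_plus_5
0   cifar              87
1    imdb              58
2   mnist              65
3   squad             206
4    wiki             138

110.8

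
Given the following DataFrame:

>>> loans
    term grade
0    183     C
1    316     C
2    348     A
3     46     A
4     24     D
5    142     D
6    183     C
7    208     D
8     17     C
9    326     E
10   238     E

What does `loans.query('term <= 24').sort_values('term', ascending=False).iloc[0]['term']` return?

filter rows where term <= 24:
   term grade
4    24     D
8    17     C
sort by term descending:
   term grade
4    24     D
8    17     C
Taking the value at position 0, column 'term' gives 24.

24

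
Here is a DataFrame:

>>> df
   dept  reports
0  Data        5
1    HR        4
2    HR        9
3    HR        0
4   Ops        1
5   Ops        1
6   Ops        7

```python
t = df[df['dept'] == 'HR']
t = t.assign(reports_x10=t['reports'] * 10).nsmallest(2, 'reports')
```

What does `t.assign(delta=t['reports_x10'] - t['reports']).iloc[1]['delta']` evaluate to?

filter rows where dept == 'HR':
  dept  reports
1   HR        4
2   HR        9
3   HR        0
add column reports_x10 = t['reports'] * 10:
  dept  reports  reports_x10
1   HR        4           40
2   HR        9           90
3   HR        0            0
take 2 rows with smallest reports:
  dept  reports  reports_x10
3   HR        0            0
1   HR        4           40
add column delta = t['reports_x10'] - t['reports']:
  dept  reports  reports_x10  delta
3   HR        0            0      0
1   HR        4           40     36
The value at position 1, column 'delta' is 36.

36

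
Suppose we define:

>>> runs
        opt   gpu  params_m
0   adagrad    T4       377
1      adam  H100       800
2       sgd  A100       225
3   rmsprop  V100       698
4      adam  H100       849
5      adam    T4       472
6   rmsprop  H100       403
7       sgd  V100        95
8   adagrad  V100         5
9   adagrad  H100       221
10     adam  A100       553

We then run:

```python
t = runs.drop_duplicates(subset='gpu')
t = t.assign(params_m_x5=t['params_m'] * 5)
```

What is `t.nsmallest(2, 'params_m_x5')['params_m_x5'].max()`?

drop duplicate gpu (keep=first):
       opt   gpu  params_m
0  adagrad    T4       377
1     adam  H100       800
2      sgd  A100       225
3  rmsprop  V100       698
add column params_m_x5 = t['params_m'] * 5:
       opt   gpu  params_m  params_m_x5
0  adagrad    T4       377         1885
1     adam  H100       800         4000
2      sgd  A100       225         1125
3  rmsprop  V100       698         3490
take 2 rows with smallest params_m_x5:
       opt   gpu  params_m  params_m_x5
2      sgd  A100       225         1125
0  adagrad    T4       377         1885
The max of column 'params_m_x5' is 1885.

1885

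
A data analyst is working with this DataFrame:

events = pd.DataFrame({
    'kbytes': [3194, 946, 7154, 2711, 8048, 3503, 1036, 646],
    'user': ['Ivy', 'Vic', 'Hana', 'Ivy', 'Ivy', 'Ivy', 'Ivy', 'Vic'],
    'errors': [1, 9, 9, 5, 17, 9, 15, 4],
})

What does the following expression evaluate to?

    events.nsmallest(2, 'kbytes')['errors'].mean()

6.5

take 2 rows with smallest kbytes:
   kbytes user  errors
7     646  Vic       4
1     946  Vic       9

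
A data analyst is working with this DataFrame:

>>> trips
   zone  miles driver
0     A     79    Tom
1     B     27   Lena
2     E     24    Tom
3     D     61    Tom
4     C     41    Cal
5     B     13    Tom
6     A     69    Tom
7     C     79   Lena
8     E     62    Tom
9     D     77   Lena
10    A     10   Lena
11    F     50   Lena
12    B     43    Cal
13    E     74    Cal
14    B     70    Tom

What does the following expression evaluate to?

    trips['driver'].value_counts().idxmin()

Cal

value_counts of driver:
driver
Tom     7
Lena    5
Cal     3
Name: count, dtype: int64
The label with the smallest value is Cal.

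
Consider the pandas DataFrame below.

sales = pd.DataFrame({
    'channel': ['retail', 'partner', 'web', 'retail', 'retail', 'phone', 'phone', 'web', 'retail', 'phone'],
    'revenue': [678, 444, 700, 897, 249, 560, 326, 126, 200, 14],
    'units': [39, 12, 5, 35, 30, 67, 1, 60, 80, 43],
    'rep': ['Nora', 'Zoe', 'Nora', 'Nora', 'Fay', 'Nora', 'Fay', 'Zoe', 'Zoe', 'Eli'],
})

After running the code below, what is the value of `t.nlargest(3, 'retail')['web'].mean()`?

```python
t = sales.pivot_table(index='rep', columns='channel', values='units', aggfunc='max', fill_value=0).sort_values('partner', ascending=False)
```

21.6666666667

pivot: rows=rep, cols=channel, max(units):
channel  partner  phone  retail  web
rep                                 
Eli            0     43       0    0
Fay            0      1      30    0
Nora           0     67      39    5
Zoe           12      0      80   60
sort by partner descending:
channel  partner  phone  retail  web
rep                                 
Zoe           12      0      80   60
Eli            0     43       0    0
Fay            0      1      30    0
Nora           0     67      39    5
take 3 rows with largest retail:
channel  partner  phone  retail  web
rep                                 
Zoe           12      0      80   60
Nora           0     67      39    5
Fay            0      1      30    0
Then the mean of column 'web': 21.6666666667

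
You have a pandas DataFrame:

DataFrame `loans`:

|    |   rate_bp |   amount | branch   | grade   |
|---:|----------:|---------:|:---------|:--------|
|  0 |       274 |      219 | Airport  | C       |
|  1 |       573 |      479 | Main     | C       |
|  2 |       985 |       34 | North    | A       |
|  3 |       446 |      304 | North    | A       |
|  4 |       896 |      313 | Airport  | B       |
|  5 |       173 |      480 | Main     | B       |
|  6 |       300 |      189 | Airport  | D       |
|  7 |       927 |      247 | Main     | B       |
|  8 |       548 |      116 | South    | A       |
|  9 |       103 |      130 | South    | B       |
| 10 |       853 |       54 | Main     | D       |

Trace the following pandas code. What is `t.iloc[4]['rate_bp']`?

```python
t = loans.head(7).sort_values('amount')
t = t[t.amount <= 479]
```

take first 7 rows:
   rate_bp  amount   branch grade
0      274     219  Airport     C
1      573     479     Main     C
2      985      34    North     A
3      446     304    North     A
4      896     313  Airport     B
5      173     480     Main     B
6      300     189  Airport     D
sort by amount:
   rate_bp  amount   branch grade
2      985      34    North     A
6      300     189  Airport     D
0      274     219  Airport     C
3      446     304    North     A
4      896     313  Airport     B
1      573     479     Main     C
5      173     480     Main     B
filter rows where amount <= 479:
   rate_bp  amount   branch grade
2      985      34    North     A
6      300     189  Airport     D
0      274     219  Airport     C
3      446     304    North     A
4      896     313  Airport     B
1      573     479     Main     C

896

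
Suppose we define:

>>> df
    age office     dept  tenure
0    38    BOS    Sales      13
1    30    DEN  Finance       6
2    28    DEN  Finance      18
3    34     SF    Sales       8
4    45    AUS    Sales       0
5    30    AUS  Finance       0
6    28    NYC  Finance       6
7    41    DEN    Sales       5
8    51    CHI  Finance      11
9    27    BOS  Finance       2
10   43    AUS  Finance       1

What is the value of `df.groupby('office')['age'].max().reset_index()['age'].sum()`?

237

group by office, max of age:
office
AUS    45
BOS    38
CHI    51
DEN    41
NYC    28
SF     34
Name: age, dtype: int64
reset_index():
  office  age
0    AUS   45
1    BOS   38
2    CHI   51
3    DEN   41
4    NYC   28
5     SF   34
So sum() = 237.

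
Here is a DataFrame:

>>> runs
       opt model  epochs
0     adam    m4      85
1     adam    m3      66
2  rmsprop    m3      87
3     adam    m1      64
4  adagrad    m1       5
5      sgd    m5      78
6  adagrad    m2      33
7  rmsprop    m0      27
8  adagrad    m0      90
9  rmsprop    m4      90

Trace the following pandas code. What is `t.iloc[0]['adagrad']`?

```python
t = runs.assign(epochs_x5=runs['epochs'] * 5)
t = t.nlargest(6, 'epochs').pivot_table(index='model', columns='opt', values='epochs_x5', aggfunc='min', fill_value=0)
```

450

add column epochs_x5 = runs['epochs'] * 5:
       opt model  epochs  epochs_x5
0     adam    m4      85        425
1     adam    m3      66        330
2  rmsprop    m3      87        435
3     adam    m1      64        320
4  adagrad    m1       5         25
5      sgd    m5      78        390
6  adagrad    m2      33        165
7  rmsprop    m0      27        135
8  adagrad    m0      90        450
9  rmsprop    m4      90        450
take 6 rows with largest epochs:
       opt model  epochs  epochs_x5
8  adagrad    m0      90        450
9  rmsprop    m4      90        450
2  rmsprop    m3      87        435
0     adam    m4      85        425
5      sgd    m5      78        390
1     adam    m3      66        330
pivot: rows=model, cols=opt, min(epochs_x5):
opt    adagrad  adam  rmsprop  sgd
model                             
m0         450     0        0    0
m3           0   330      435    0
m4           0   425      450    0
m5           0     0        0  390
Finally, value at position 0, column 'adagrad' = 450.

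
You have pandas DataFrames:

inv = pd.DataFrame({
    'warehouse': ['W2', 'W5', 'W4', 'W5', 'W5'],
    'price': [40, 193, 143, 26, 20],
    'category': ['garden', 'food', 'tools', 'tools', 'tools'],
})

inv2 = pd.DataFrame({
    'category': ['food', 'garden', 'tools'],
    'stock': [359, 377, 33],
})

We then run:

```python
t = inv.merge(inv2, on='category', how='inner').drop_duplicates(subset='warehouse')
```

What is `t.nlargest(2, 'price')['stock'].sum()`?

392

merge on 'category' (how='inner') → 5 rows:
  warehouse  price category  stock
0        W2     40   garden    377
1        W5    193     food    359
2        W4    143    tools     33
3        W5     26    tools     33
4        W5     20    tools     33
drop duplicate warehouse (keep=first):
  warehouse  price category  stock
0        W2     40   garden    377
1        W5    193     food    359
2        W4    143    tools     33
take 2 rows with largest price:
  warehouse  price category  stock
1        W5    193     food    359
2        W4    143    tools     33
Then the sum of column 'stock': 392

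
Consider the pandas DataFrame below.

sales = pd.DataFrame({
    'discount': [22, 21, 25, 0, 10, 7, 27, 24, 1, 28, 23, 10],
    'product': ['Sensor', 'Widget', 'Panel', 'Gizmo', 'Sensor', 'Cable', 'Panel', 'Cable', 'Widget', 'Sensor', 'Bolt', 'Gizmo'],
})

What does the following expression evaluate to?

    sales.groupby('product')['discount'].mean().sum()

group by product, mean of discount:
product
Bolt      23.0
Cable     15.5
Gizmo      5.0
Panel     26.0
Sensor    20.0
Widget    11.0
Name: discount, dtype: float64
Taking the sum of the resulting series gives 100.5.

100.5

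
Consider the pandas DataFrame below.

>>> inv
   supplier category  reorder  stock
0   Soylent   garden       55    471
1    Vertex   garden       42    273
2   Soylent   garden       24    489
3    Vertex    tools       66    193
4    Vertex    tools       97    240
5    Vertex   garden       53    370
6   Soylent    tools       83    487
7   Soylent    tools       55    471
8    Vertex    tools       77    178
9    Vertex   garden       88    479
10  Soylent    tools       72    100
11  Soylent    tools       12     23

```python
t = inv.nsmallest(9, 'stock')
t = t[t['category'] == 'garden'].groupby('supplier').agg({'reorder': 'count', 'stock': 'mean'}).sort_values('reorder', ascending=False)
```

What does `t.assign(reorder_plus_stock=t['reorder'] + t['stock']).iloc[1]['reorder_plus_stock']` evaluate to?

take 9 rows with smallest stock:
   supplier category  reorder  stock
11  Soylent    tools       12     23
10  Soylent    tools       72    100
8    Vertex    tools       77    178
3    Vertex    tools       66    193
4    Vertex    tools       97    240
1    Vertex   garden       42    273
5    Vertex   garden       53    370
0   Soylent   garden       55    471
7   Soylent    tools       55    471
filter rows where category == 'garden':
  supplier category  reorder  stock
1   Vertex   garden       42    273
5   Vertex   garden       53    370
0  Soylent   garden       55    471
group by supplier: count(reorder), mean(stock):
          reorder  stock
supplier                
Soylent         1  471.0
Vertex          2  321.5
sort by reorder descending:
          reorder  stock
supplier                
Vertex          2  321.5
Soylent         1  471.0
add column reorder_plus_stock = t['reorder'] + t['stock']:
          reorder  stock  reorder_plus_stock
supplier                                    
Vertex          2  321.5               323.5
Soylent         1  471.0               472.0
Then the value at position 1, column 'reorder_plus_stock': 472.0

472.0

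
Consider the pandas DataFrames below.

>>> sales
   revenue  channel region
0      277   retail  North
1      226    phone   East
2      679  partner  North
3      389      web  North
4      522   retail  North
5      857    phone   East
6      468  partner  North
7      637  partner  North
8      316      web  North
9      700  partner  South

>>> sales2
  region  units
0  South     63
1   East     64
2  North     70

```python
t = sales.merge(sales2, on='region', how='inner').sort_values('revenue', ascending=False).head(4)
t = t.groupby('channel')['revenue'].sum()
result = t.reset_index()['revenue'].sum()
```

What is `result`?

merge on 'region' (how='inner') → 10 rows:
   revenue  channel region  units
0      277   retail  North     70
1      226    phone   East     64
2      679  partner  North     70
3      389      web  North     70
4      522   retail  North     70
5      857    phone   East     64
6      468  partner  North     70
7      637  partner  North     70
8      316      web  North     70
9      700  partner  South     63
sort by revenue descending:
   revenue  channel region  units
5      857    phone   East     64
9      700  partner  South     63
2      679  partner  North     70
7      637  partner  North     70
4      522   retail  North     70
6      468  partner  North     70
3      389      web  North     70
8      316      web  North     70
0      277   retail  North     70
1      226    phone   East     64
take first 4 rows:
   revenue  channel region  units
5      857    phone   East     64
9      700  partner  South     63
2      679  partner  North     70
7      637  partner  North     70
group by channel, sum of revenue:
channel
partner    2016
phone       857
Name: revenue, dtype: int64
reset_index():
   channel  revenue
0  partner     2016
1    phone      857
The sum of column 'revenue' is 2873.

2873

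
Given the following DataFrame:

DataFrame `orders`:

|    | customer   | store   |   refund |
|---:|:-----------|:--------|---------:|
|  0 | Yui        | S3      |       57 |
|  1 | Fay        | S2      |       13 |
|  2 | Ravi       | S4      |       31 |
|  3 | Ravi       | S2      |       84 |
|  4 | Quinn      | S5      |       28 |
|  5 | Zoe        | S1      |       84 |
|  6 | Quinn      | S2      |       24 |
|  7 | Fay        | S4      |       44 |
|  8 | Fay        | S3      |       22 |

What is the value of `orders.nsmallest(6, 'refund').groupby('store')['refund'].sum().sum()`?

162

take 6 rows with smallest refund:
  customer store  refund
1      Fay    S2      13
8      Fay    S3      22
6    Quinn    S2      24
4    Quinn    S5      28
2     Ravi    S4      31
7      Fay    S4      44
group by store, sum of refund:
store
S2    37
S3    22
S4    75
S5    28
Name: refund, dtype: int64
Finally, sum of the resulting series = 162.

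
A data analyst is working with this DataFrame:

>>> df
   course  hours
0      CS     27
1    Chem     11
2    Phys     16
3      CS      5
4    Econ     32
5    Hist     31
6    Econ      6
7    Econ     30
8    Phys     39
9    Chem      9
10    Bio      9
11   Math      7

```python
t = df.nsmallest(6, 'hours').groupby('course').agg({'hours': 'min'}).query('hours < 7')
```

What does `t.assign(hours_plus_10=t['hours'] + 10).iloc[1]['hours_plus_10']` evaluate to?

take 6 rows with smallest hours:
   course  hours
3      CS      5
6    Econ      6
11   Math      7
9    Chem      9
10    Bio      9
1    Chem     11
group by course, min of hours:
        hours
course       
Bio         9
CS          5
Chem        9
Econ        6
Math        7
filter rows where hours < 7:
        hours
course       
CS          5
Econ        6
add column hours_plus_10 = t['hours'] + 10:
        hours  hours_plus_10
course                      
CS          5             15
Econ        6             16
Hence 16.

16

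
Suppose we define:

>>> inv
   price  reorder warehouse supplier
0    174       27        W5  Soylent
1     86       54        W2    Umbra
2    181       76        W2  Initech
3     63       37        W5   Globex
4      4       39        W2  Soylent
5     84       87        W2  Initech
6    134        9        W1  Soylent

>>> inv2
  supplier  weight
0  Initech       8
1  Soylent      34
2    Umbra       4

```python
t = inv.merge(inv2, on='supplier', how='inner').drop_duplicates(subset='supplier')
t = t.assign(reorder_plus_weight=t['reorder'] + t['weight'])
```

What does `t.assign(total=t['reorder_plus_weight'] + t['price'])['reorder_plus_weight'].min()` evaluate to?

58

merge on 'supplier' (how='inner') → 6 rows:
   price  reorder warehouse supplier  weight
0    174       27        W5  Soylent      34
1     86       54        W2    Umbra       4
2    181       76        W2  Initech       8
3      4       39        W2  Soylent      34
4     84       87        W2  Initech       8
5    134        9        W1  Soylent      34
drop duplicate supplier (keep=first):
   price  reorder warehouse supplier  weight
0    174       27        W5  Soylent      34
1     86       54        W2    Umbra       4
2    181       76        W2  Initech       8
add column reorder_plus_weight = t['reorder'] + t['weight']:
   price  reorder warehouse supplier  weight  reorder_plus_weight
0    174       27        W5  Soylent      34                   61
1     86       54        W2    Umbra       4                   58
2    181       76        W2  Initech       8                   84
add column total = t['reorder_plus_weight'] + t['price']:
   price  reorder warehouse supplier  weight  reorder_plus_weight  total
0    174       27        W5  Soylent      34                   61    235
1     86       54        W2    Umbra       4                   58    144
2    181       76        W2  Initech       8                   84    265
min of column 'reorder_plus_weight' → 58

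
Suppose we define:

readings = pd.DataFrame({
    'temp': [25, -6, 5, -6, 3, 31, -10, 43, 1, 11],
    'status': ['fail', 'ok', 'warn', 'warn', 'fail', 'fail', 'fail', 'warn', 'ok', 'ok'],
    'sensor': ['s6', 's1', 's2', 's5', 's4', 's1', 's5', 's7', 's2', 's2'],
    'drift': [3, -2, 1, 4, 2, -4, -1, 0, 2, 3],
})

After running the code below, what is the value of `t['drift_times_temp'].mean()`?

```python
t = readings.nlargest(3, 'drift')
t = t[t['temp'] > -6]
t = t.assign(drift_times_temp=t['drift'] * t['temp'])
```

take 3 rows with largest drift:
   temp status sensor  drift
3    -6   warn     s5      4
0    25   fail     s6      3
9    11     ok     s2      3
filter rows where temp > -6:
   temp status sensor  drift
0    25   fail     s6      3
9    11     ok     s2      3
add column drift_times_temp = t['drift'] * t['temp']:
   temp status sensor  drift  drift_times_temp
0    25   fail     s6      3                75
9    11     ok     s2      3                33

54.0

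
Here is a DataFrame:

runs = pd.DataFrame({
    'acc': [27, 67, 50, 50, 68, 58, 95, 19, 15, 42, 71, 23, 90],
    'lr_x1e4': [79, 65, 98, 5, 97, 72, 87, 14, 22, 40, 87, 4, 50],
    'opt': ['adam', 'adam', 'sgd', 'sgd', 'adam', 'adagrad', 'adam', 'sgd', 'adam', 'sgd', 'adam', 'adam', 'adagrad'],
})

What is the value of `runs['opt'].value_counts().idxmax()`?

adam

value_counts of opt:
opt
adam       7
sgd        4
adagrad    2
Name: count, dtype: int64
So idxmax() = adam.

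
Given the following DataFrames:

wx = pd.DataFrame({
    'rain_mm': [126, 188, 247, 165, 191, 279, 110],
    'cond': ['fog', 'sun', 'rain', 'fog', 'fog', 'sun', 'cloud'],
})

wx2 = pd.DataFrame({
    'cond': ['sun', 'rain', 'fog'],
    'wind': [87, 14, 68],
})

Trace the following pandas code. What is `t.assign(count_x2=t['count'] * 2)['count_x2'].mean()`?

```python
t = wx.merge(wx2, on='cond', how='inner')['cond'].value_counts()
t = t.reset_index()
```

merge on 'cond' (how='inner') → 6 rows:
   rain_mm  cond  wind
0      126   fog    68
1      188   sun    87
2      247  rain    14
3      165   fog    68
4      191   fog    68
5      279   sun    87
value_counts of cond:
cond
fog     3
sun     2
rain    1
Name: count, dtype: int64
reset_index():
   cond  count
0   fog      3
1   sun      2
2  rain      1
add column count_x2 = t['count'] * 2:
   cond  count  count_x2
0   fog      3         6
1   sun      2         4
2  rain      1         2

4.0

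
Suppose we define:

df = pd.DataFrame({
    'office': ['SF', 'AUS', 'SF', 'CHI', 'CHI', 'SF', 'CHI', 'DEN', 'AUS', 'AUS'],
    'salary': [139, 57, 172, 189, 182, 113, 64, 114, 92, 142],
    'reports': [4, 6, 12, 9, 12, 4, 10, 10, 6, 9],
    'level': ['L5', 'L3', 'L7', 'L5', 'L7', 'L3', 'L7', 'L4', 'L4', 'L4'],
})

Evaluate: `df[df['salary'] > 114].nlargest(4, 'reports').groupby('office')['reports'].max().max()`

12

filter rows where salary > 114:
  office  salary  reports level
0     SF     139        4    L5
2     SF     172       12    L7
3    CHI     189        9    L5
4    CHI     182       12    L7
9    AUS     142        9    L4
take 4 rows with largest reports:
  office  salary  reports level
2     SF     172       12    L7
4    CHI     182       12    L7
3    CHI     189        9    L5
9    AUS     142        9    L4
group by office, max of reports:
office
AUS     9
CHI    12
SF     12
Name: reports, dtype: int64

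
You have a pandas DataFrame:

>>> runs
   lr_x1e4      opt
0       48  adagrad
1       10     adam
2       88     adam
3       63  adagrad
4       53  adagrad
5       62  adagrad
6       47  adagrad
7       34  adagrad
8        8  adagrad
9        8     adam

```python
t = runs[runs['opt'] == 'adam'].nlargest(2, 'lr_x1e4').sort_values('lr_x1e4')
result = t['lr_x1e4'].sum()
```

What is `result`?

98

filter rows where opt == 'adam':
   lr_x1e4   opt
1       10  adam
2       88  adam
9        8  adam
take 2 rows with largest lr_x1e4:
   lr_x1e4   opt
2       88  adam
1       10  adam
sort by lr_x1e4:
   lr_x1e4   opt
1       10  adam
2       88  adam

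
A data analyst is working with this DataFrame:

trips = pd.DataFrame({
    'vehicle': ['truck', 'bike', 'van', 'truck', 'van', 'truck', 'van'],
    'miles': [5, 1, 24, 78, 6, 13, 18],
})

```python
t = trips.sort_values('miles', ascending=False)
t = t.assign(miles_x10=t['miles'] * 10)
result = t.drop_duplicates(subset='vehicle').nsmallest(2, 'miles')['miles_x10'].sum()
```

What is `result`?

sort by miles descending:
  vehicle  miles
3   truck     78
2     van     24
6     van     18
5   truck     13
4     van      6
0   truck      5
1    bike      1
add column miles_x10 = t['miles'] * 10:
  vehicle  miles  miles_x10
3   truck     78        780
2     van     24        240
6     van     18        180
5   truck     13        130
4     van      6         60
0   truck      5         50
1    bike      1         10
drop duplicate vehicle (keep=first):
  vehicle  miles  miles_x10
3   truck     78        780
2     van     24        240
1    bike      1         10
take 2 rows with smallest miles:
  vehicle  miles  miles_x10
1    bike      1         10
2     van     24        240

250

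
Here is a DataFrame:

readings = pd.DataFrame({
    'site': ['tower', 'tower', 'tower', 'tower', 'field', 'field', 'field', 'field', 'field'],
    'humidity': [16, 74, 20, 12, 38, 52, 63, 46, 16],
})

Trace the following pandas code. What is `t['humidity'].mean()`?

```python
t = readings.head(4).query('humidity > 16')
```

take first 4 rows:
    site  humidity
0  tower        16
1  tower        74
2  tower        20
3  tower        12
filter rows where humidity > 16:
    site  humidity
1  tower        74
2  tower        20
Taking the mean of column 'humidity' gives 47.0.

47.0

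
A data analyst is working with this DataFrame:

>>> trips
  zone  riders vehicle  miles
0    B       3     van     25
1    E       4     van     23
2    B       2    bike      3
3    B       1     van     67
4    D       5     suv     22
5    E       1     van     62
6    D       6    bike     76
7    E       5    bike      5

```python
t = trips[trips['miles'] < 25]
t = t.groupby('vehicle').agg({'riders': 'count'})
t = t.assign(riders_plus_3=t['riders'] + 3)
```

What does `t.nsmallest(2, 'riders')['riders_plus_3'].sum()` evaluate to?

filter rows where miles < 25:
  zone  riders vehicle  miles
1    E       4     van     23
2    B       2    bike      3
4    D       5     suv     22
7    E       5    bike      5
group by vehicle, count of riders:
         riders
vehicle        
bike          2
suv           1
van           1
add column riders_plus_3 = t['riders'] + 3:
         riders  riders_plus_3
vehicle                       
bike          2              5
suv           1              4
van           1              4
take 2 rows with smallest riders:
         riders  riders_plus_3
vehicle                       
suv           1              4
van           1              4
sum of column 'riders_plus_3' → 8

8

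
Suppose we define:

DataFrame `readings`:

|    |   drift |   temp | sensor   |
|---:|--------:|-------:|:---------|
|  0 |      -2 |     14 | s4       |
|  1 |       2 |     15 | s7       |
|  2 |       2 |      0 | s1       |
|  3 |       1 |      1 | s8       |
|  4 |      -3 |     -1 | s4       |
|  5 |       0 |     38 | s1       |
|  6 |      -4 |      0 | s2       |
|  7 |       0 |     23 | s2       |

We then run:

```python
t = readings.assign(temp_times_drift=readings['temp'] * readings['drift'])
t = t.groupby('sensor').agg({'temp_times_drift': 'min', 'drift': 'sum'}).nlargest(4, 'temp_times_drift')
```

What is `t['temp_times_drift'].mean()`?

7.75

add column temp_times_drift = readings['temp'] * readings['drift']:
   drift  temp sensor  temp_times_drift
0     -2    14     s4               -28
1      2    15     s7                30
2      2     0     s1                 0
3      1     1     s8                 1
4     -3    -1     s4                 3
5      0    38     s1                 0
6     -4     0     s2                 0
7      0    23     s2                 0
group by sensor: min(temp_times_drift), sum(drift):
        temp_times_drift  drift
sensor                         
s1                     0      2
s2                     0     -4
s4                   -28     -5
s7                    30      2
s8                     1      1
take 4 rows with largest temp_times_drift:
        temp_times_drift  drift
sensor                         
s7                    30      2
s8                     1      1
s1                     0      2
s2                     0     -4
Taking the mean of column 'temp_times_drift' gives 7.75.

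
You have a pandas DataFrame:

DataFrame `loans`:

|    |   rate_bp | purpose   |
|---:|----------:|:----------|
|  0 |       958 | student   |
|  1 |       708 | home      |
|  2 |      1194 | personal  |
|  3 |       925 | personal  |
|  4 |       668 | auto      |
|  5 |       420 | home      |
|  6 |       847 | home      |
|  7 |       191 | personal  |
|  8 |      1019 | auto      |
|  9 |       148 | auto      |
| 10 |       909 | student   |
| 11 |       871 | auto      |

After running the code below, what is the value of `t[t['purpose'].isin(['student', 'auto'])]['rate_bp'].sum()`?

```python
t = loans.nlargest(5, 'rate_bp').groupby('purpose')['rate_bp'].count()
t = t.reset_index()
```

take 5 rows with largest rate_bp:
    rate_bp   purpose
2      1194  personal
8      1019      auto
0       958   student
3       925  personal
10      909   student
group by purpose, count of rate_bp:
purpose
auto        1
personal    2
student     2
Name: rate_bp, dtype: int64
reset_index():
    purpose  rate_bp
0      auto        1
1  personal        2
2   student        2
filter rows where purpose in ['student', 'auto']:
   purpose  rate_bp
0     auto        1
2  student        2

3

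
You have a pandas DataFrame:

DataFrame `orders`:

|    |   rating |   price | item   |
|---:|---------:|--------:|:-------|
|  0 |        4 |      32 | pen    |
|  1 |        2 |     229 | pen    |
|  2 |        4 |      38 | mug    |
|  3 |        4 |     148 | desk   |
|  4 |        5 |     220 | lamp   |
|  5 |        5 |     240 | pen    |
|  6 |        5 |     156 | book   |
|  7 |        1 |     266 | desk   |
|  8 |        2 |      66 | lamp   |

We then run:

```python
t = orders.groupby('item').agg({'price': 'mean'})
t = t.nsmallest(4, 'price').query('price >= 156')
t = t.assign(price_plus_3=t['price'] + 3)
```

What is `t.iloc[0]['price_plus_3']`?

159.0

group by item, mean of price:
      price
item       
book  156.0
desk  207.0
lamp  143.0
mug    38.0
pen   167.0
take 4 rows with smallest price:
      price
item       
mug    38.0
lamp  143.0
book  156.0
pen   167.0
filter rows where price >= 156:
      price
item       
book  156.0
pen   167.0
add column price_plus_3 = t['price'] + 3:
      price  price_plus_3
item                     
book  156.0         159.0
pen   167.0         170.0
Finally, value at position 0, column 'price_plus_3' = 159.0.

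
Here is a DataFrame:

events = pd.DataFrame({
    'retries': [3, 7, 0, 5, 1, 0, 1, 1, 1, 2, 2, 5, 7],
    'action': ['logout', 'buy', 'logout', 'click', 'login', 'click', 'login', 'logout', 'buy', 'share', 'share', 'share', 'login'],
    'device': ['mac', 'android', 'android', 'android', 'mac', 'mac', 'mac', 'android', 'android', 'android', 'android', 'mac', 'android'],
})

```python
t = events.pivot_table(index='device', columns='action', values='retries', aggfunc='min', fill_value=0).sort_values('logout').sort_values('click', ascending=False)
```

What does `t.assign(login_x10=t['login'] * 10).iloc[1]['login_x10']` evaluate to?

pivot: rows=device, cols=action, min(retries):
action   buy  click  login  logout  share
device                                   
android    1      5      7       0      2
mac        0      0      1       3      5
sort by logout:
action   buy  click  login  logout  share
device                                   
android    1      5      7       0      2
mac        0      0      1       3      5
sort by click descending:
action   buy  click  login  logout  share
device                                   
android    1      5      7       0      2
mac        0      0      1       3      5
add column login_x10 = t['login'] * 10:
action   buy  click  login  logout  share  login_x10
device                                              
android    1      5      7       0      2         70
mac        0      0      1       3      5         10
Then the value at position 1, column 'login_x10': 10

10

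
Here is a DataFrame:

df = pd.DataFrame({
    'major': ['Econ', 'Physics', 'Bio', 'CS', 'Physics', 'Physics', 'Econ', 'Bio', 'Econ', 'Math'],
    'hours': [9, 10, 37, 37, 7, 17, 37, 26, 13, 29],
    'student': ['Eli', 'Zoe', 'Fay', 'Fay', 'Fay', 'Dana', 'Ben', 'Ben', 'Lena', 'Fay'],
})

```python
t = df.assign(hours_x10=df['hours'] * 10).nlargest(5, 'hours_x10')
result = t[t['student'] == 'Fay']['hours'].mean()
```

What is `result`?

34.3333333333

add column hours_x10 = df['hours'] * 10:
     major  hours student  hours_x10
0     Econ      9     Eli         90
1  Physics     10     Zoe        100
2      Bio     37     Fay        370
3       CS     37     Fay        370
4  Physics      7     Fay         70
5  Physics     17    Dana        170
6     Econ     37     Ben        370
7      Bio     26     Ben        260
8     Econ     13    Lena        130
9     Math     29     Fay        290
take 5 rows with largest hours_x10:
  major  hours student  hours_x10
2   Bio     37     Fay        370
3    CS     37     Fay        370
6  Econ     37     Ben        370
9  Math     29     Fay        290
7   Bio     26     Ben        260
filter rows where student == 'Fay':
  major  hours student  hours_x10
2   Bio     37     Fay        370
3    CS     37     Fay        370
9  Math     29     Fay        290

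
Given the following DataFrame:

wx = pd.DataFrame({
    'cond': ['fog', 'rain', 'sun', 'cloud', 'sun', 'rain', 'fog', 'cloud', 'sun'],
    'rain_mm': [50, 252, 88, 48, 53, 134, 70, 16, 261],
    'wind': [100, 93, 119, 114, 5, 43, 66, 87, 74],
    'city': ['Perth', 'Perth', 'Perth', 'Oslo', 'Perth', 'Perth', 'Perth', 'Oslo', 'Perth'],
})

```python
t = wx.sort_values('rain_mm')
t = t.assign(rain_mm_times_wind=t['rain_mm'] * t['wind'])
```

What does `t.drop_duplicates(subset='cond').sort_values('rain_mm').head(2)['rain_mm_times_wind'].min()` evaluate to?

1392

sort by rain_mm:
    cond  rain_mm  wind   city
7  cloud       16    87   Oslo
3  cloud       48   114   Oslo
0    fog       50   100  Perth
4    sun       53     5  Perth
6    fog       70    66  Perth
2    sun       88   119  Perth
5   rain      134    43  Perth
1   rain      252    93  Perth
8    sun      261    74  Perth
add column rain_mm_times_wind = t['rain_mm'] * t['wind']:
    cond  rain_mm  wind   city  rain_mm_times_wind
7  cloud       16    87   Oslo                1392
3  cloud       48   114   Oslo                5472
0    fog       50   100  Perth                5000
4    sun       53     5  Perth                 265
6    fog       70    66  Perth                4620
2    sun       88   119  Perth               10472
5   rain      134    43  Perth                5762
1   rain      252    93  Perth               23436
8    sun      261    74  Perth               19314
drop duplicate cond (keep=first):
    cond  rain_mm  wind   city  rain_mm_times_wind
7  cloud       16    87   Oslo                1392
0    fog       50   100  Perth                5000
4    sun       53     5  Perth                 265
5   rain      134    43  Perth                5762
sort by rain_mm:
    cond  rain_mm  wind   city  rain_mm_times_wind
7  cloud       16    87   Oslo                1392
0    fog       50   100  Perth                5000
4    sun       53     5  Perth                 265
5   rain      134    43  Perth                5762
take first 2 rows:
    cond  rain_mm  wind   city  rain_mm_times_wind
7  cloud       16    87   Oslo                1392
0    fog       50   100  Perth                5000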